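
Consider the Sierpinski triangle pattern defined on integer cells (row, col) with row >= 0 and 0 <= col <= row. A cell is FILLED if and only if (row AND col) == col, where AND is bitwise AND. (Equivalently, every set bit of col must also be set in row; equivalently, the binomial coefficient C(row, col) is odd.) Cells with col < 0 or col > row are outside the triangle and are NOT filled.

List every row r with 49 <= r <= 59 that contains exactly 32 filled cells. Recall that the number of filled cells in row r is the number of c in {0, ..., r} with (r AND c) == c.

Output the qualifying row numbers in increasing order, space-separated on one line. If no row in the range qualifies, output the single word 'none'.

Row r has 2^popcount(r) filled cells, so we need popcount(r) = log2(32) = 5.
Scan r = 49..59 and keep those with exactly 5 one-bits:
r=49=110001 popcount=3 -> skip
r=50=110010 popcount=3 -> skip
r=51=110011 popcount=4 -> skip
r=52=110100 popcount=3 -> skip
r=53=110101 popcount=4 -> skip
r=54=110110 popcount=4 -> skip
r=55=110111 popcount=5 -> KEEP
r=56=111000 popcount=3 -> skip
r=57=111001 popcount=4 -> skip
r=58=111010 popcount=4 -> skip
r=59=111011 popcount=5 -> KEEP
Kept rows: 55 59

Answer: 55 59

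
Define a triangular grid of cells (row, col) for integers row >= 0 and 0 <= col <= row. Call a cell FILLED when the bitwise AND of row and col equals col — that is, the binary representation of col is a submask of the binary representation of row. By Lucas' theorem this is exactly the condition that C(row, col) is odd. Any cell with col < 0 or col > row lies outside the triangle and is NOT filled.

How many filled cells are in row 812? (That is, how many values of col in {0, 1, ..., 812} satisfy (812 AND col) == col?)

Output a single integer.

812 in binary = 1100101100
popcount(812) = number of 1-bits in 1100101100 = 5
A col c satisfies (812 AND c) == c iff every set bit of c is also set in 812; each of the 5 set bits of 812 can independently be on or off in c.
count = 2^5 = 32

Answer: 32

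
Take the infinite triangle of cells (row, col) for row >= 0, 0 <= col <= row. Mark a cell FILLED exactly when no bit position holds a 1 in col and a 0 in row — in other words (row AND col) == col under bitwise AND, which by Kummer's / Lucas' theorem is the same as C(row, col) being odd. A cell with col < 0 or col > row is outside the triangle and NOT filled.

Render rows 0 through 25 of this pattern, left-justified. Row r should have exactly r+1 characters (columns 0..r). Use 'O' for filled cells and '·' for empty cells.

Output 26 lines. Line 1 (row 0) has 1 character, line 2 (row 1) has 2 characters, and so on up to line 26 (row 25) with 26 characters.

Answer: O
OO
O·O
OOOO
O···O
OO··OO
O·O·O·O
OOOOOOOO
O·······O
OO······OO
O·O·····O·O
OOOO····OOOO
O···O···O···O
OO··OO··OO··OO
O·O·O·O·O·O·O·O
OOOOOOOOOOOOOOOO
O···············O
OO··············OO
O·O·············O·O
OOOO············OOOO
O···O···········O···O
OO··OO··········OO··OO
O·O·O·O·········O·O·O·O
OOOOOOOO········OOOOOOOO
O·······O·······O·······O
OO······OO······OO······OO

Derivation:
r0=0: O
r1=1: OO
r2=10: O·O
r3=11: OOOO
r4=100: O···O
r5=101: OO··OO
r6=110: O·O·O·O
r7=111: OOOOOOOO
r8=1000: O·······O
r9=1001: OO······OO
r10=1010: O·O·····O·O
r11=1011: OOOO····OOOO
r12=1100: O···O···O···O
r13=1101: OO··OO··OO··OO
r14=1110: O·O·O·O·O·O·O·O
r15=1111: OOOOOOOOOOOOOOOO
r16=10000: O···············O
r17=10001: OO··············OO
r18=10010: O·O·············O·O
r19=10011: OOOO············OOOO
r20=10100: O···O···········O···O
r21=10101: OO··OO··········OO··OO
r22=10110: O·O·O·O·········O·O·O·O
r23=10111: OOOOOOOO········OOOOOOOO
r24=11000: O·······O·······O·······O
r25=11001: OO······OO······OO······OO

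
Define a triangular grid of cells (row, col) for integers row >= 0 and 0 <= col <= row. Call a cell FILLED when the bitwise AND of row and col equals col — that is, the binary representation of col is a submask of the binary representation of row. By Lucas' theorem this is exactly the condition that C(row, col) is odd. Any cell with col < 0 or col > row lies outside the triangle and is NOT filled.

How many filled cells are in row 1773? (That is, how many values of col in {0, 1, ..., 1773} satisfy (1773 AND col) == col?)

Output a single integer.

1773 in binary = 11011101101
popcount(1773) = number of 1-bits in 11011101101 = 8
A col c satisfies (1773 AND c) == c iff every set bit of c is also set in 1773; each of the 8 set bits of 1773 can independently be on or off in c.
count = 2^8 = 256

Answer: 256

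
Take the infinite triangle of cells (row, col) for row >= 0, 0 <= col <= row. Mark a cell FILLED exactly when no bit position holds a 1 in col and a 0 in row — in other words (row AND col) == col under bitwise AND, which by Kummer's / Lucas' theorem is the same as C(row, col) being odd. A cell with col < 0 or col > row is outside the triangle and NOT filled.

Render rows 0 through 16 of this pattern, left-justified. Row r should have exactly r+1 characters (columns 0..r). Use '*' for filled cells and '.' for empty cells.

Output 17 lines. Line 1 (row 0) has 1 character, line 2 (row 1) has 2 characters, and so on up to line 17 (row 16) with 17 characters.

r0=0: *
r1=1: **
r2=10: *.*
r3=11: ****
r4=100: *...*
r5=101: **..**
r6=110: *.*.*.*
r7=111: ********
r8=1000: *.......*
r9=1001: **......**
r10=1010: *.*.....*.*
r11=1011: ****....****
r12=1100: *...*...*...*
r13=1101: **..**..**..**
r14=1110: *.*.*.*.*.*.*.*
r15=1111: ****************
r16=10000: *...............*

Answer: *
**
*.*
****
*...*
**..**
*.*.*.*
********
*.......*
**......**
*.*.....*.*
****....****
*...*...*...*
**..**..**..**
*.*.*.*.*.*.*.*
****************
*...............*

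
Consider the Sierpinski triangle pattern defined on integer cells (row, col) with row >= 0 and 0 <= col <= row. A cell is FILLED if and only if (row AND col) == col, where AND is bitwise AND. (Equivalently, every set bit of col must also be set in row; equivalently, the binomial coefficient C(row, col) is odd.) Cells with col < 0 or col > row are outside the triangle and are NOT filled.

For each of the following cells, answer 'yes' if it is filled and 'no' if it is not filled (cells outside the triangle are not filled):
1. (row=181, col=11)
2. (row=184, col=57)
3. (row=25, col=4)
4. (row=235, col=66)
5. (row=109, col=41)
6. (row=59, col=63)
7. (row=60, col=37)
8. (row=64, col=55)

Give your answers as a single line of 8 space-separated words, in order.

(181,11): row=0b10110101, col=0b1011, row AND col = 0b1 = 1; 1 != 11 -> empty
(184,57): row=0b10111000, col=0b111001, row AND col = 0b111000 = 56; 56 != 57 -> empty
(25,4): row=0b11001, col=0b100, row AND col = 0b0 = 0; 0 != 4 -> empty
(235,66): row=0b11101011, col=0b1000010, row AND col = 0b1000010 = 66; 66 == 66 -> filled
(109,41): row=0b1101101, col=0b101001, row AND col = 0b101001 = 41; 41 == 41 -> filled
(59,63): col outside [0, 59] -> not filled
(60,37): row=0b111100, col=0b100101, row AND col = 0b100100 = 36; 36 != 37 -> empty
(64,55): row=0b1000000, col=0b110111, row AND col = 0b0 = 0; 0 != 55 -> empty

Answer: no no no yes yes no no no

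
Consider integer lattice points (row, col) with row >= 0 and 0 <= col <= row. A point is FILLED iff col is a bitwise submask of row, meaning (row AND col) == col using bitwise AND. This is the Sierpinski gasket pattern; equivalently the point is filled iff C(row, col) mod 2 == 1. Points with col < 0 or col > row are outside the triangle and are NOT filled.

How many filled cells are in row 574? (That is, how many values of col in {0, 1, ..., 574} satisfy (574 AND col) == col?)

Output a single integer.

Answer: 64

Derivation:
574 in binary = 1000111110
popcount(574) = number of 1-bits in 1000111110 = 6
A col c satisfies (574 AND c) == c iff every set bit of c is also set in 574; each of the 6 set bits of 574 can independently be on or off in c.
count = 2^6 = 64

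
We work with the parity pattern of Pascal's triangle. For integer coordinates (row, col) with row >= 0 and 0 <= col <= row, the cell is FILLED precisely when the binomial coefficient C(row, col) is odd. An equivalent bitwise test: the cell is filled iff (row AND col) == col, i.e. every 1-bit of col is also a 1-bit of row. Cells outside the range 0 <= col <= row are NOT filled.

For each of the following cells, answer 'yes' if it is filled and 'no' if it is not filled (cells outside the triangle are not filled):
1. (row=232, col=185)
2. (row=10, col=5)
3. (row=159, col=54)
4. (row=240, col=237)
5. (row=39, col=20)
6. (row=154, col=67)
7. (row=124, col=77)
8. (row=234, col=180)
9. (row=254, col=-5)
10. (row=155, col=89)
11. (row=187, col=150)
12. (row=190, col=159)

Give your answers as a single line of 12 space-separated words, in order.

Answer: no no no no no no no no no no no no

Derivation:
(232,185): row=0b11101000, col=0b10111001, row AND col = 0b10101000 = 168; 168 != 185 -> empty
(10,5): row=0b1010, col=0b101, row AND col = 0b0 = 0; 0 != 5 -> empty
(159,54): row=0b10011111, col=0b110110, row AND col = 0b10110 = 22; 22 != 54 -> empty
(240,237): row=0b11110000, col=0b11101101, row AND col = 0b11100000 = 224; 224 != 237 -> empty
(39,20): row=0b100111, col=0b10100, row AND col = 0b100 = 4; 4 != 20 -> empty
(154,67): row=0b10011010, col=0b1000011, row AND col = 0b10 = 2; 2 != 67 -> empty
(124,77): row=0b1111100, col=0b1001101, row AND col = 0b1001100 = 76; 76 != 77 -> empty
(234,180): row=0b11101010, col=0b10110100, row AND col = 0b10100000 = 160; 160 != 180 -> empty
(254,-5): col outside [0, 254] -> not filled
(155,89): row=0b10011011, col=0b1011001, row AND col = 0b11001 = 25; 25 != 89 -> empty
(187,150): row=0b10111011, col=0b10010110, row AND col = 0b10010010 = 146; 146 != 150 -> empty
(190,159): row=0b10111110, col=0b10011111, row AND col = 0b10011110 = 158; 158 != 159 -> empty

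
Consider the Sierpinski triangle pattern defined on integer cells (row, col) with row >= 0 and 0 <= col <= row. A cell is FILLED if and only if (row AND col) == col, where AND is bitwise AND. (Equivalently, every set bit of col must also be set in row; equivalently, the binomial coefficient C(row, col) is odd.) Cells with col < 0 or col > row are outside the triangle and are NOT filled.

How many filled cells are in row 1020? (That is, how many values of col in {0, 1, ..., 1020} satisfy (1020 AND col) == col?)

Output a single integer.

Answer: 256

Derivation:
1020 in binary = 1111111100
popcount(1020) = number of 1-bits in 1111111100 = 8
A col c satisfies (1020 AND c) == c iff every set bit of c is also set in 1020; each of the 8 set bits of 1020 can independently be on or off in c.
count = 2^8 = 256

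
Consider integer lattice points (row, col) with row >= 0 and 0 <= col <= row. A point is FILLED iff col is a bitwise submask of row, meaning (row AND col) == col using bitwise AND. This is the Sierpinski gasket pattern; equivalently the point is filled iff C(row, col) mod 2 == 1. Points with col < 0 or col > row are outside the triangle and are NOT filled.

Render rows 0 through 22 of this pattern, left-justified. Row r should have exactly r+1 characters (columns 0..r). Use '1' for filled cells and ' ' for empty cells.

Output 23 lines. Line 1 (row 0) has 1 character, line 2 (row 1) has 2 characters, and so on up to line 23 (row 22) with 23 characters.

Answer: 1
11
1 1
1111
1   1
11  11
1 1 1 1
11111111
1       1
11      11
1 1     1 1
1111    1111
1   1   1   1
11  11  11  11
1 1 1 1 1 1 1 1
1111111111111111
1               1
11              11
1 1             1 1
1111            1111
1   1           1   1
11  11          11  11
1 1 1 1         1 1 1 1

Derivation:
r0=0: 1
r1=1: 11
r2=10: 1 1
r3=11: 1111
r4=100: 1   1
r5=101: 11  11
r6=110: 1 1 1 1
r7=111: 11111111
r8=1000: 1       1
r9=1001: 11      11
r10=1010: 1 1     1 1
r11=1011: 1111    1111
r12=1100: 1   1   1   1
r13=1101: 11  11  11  11
r14=1110: 1 1 1 1 1 1 1 1
r15=1111: 1111111111111111
r16=10000: 1               1
r17=10001: 11              11
r18=10010: 1 1             1 1
r19=10011: 1111            1111
r20=10100: 1   1           1   1
r21=10101: 11  11          11  11
r22=10110: 1 1 1 1         1 1 1 1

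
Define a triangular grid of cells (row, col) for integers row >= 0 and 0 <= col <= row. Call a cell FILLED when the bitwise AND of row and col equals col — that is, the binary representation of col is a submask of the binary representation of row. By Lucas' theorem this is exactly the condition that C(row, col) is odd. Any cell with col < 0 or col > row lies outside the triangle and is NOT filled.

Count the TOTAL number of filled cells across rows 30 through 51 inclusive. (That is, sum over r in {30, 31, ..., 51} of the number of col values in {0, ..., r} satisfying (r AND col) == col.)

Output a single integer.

r30=11110 pc4: +16 =16
r31=11111 pc5: +32 =48
r32=100000 pc1: +2 =50
r33=100001 pc2: +4 =54
r34=100010 pc2: +4 =58
r35=100011 pc3: +8 =66
r36=100100 pc2: +4 =70
r37=100101 pc3: +8 =78
r38=100110 pc3: +8 =86
r39=100111 pc4: +16 =102
r40=101000 pc2: +4 =106
r41=101001 pc3: +8 =114
r42=101010 pc3: +8 =122
r43=101011 pc4: +16 =138
r44=101100 pc3: +8 =146
r45=101101 pc4: +16 =162
r46=101110 pc4: +16 =178
r47=101111 pc5: +32 =210
r48=110000 pc2: +4 =214
r49=110001 pc3: +8 =222
r50=110010 pc3: +8 =230
r51=110011 pc4: +16 =246

Answer: 246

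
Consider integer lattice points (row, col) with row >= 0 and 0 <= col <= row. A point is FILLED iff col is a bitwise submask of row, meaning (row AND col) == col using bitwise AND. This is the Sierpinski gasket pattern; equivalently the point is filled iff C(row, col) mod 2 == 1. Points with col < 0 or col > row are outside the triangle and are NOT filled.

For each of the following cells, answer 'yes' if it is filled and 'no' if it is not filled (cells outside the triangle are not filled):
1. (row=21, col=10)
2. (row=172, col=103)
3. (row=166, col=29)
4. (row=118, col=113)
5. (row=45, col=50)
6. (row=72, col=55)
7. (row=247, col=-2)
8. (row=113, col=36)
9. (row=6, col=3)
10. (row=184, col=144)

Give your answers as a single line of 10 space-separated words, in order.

(21,10): row=0b10101, col=0b1010, row AND col = 0b0 = 0; 0 != 10 -> empty
(172,103): row=0b10101100, col=0b1100111, row AND col = 0b100100 = 36; 36 != 103 -> empty
(166,29): row=0b10100110, col=0b11101, row AND col = 0b100 = 4; 4 != 29 -> empty
(118,113): row=0b1110110, col=0b1110001, row AND col = 0b1110000 = 112; 112 != 113 -> empty
(45,50): col outside [0, 45] -> not filled
(72,55): row=0b1001000, col=0b110111, row AND col = 0b0 = 0; 0 != 55 -> empty
(247,-2): col outside [0, 247] -> not filled
(113,36): row=0b1110001, col=0b100100, row AND col = 0b100000 = 32; 32 != 36 -> empty
(6,3): row=0b110, col=0b11, row AND col = 0b10 = 2; 2 != 3 -> empty
(184,144): row=0b10111000, col=0b10010000, row AND col = 0b10010000 = 144; 144 == 144 -> filled

Answer: no no no no no no no no no yes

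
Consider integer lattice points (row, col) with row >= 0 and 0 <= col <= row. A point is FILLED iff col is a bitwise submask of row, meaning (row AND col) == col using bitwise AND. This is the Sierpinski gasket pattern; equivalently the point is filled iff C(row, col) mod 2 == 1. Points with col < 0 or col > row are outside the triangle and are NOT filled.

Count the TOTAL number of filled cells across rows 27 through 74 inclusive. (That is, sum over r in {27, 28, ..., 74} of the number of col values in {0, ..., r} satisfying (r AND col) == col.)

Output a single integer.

r27=11011 pc4: +16 =16
r28=11100 pc3: +8 =24
r29=11101 pc4: +16 =40
r30=11110 pc4: +16 =56
r31=11111 pc5: +32 =88
r32=100000 pc1: +2 =90
r33=100001 pc2: +4 =94
r34=100010 pc2: +4 =98
r35=100011 pc3: +8 =106
r36=100100 pc2: +4 =110
r37=100101 pc3: +8 =118
r38=100110 pc3: +8 =126
r39=100111 pc4: +16 =142
r40=101000 pc2: +4 =146
r41=101001 pc3: +8 =154
r42=101010 pc3: +8 =162
r43=101011 pc4: +16 =178
r44=101100 pc3: +8 =186
r45=101101 pc4: +16 =202
r46=101110 pc4: +16 =218
r47=101111 pc5: +32 =250
r48=110000 pc2: +4 =254
r49=110001 pc3: +8 =262
r50=110010 pc3: +8 =270
r51=110011 pc4: +16 =286
r52=110100 pc3: +8 =294
r53=110101 pc4: +16 =310
r54=110110 pc4: +16 =326
r55=110111 pc5: +32 =358
r56=111000 pc3: +8 =366
r57=111001 pc4: +16 =382
r58=111010 pc4: +16 =398
r59=111011 pc5: +32 =430
r60=111100 pc4: +16 =446
r61=111101 pc5: +32 =478
r62=111110 pc5: +32 =510
r63=111111 pc6: +64 =574
r64=1000000 pc1: +2 =576
r65=1000001 pc2: +4 =580
r66=1000010 pc2: +4 =584
r67=1000011 pc3: +8 =592
r68=1000100 pc2: +4 =596
r69=1000101 pc3: +8 =604
r70=1000110 pc3: +8 =612
r71=1000111 pc4: +16 =628
r72=1001000 pc2: +4 =632
r73=1001001 pc3: +8 =640
r74=1001010 pc3: +8 =648

Answer: 648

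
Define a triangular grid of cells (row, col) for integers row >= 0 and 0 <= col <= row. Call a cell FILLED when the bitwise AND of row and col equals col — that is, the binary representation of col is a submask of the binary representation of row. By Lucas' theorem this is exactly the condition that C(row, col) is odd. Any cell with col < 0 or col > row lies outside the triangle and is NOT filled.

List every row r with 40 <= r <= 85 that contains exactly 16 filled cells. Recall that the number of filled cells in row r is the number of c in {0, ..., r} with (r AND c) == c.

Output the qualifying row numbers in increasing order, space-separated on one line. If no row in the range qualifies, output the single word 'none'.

Answer: 43 45 46 51 53 54 57 58 60 71 75 77 78 83 85

Derivation:
Row r has 2^popcount(r) filled cells, so we need popcount(r) = log2(16) = 4.
Scan r = 40..85 and keep those with exactly 4 one-bits:
r=40=101000 popcount=2 -> skip
r=41=101001 popcount=3 -> skip
r=42=101010 popcount=3 -> skip
r=43=101011 popcount=4 -> KEEP
r=44=101100 popcount=3 -> skip
r=45=101101 popcount=4 -> KEEP
r=46=101110 popcount=4 -> KEEP
r=47=101111 popcount=5 -> skip
r=48=110000 popcount=2 -> skip
r=49=110001 popcount=3 -> skip
r=50=110010 popcount=3 -> skip
r=51=110011 popcount=4 -> KEEP
r=52=110100 popcount=3 -> skip
r=53=110101 popcount=4 -> KEEP
r=54=110110 popcount=4 -> KEEP
r=55=110111 popcount=5 -> skip
r=56=111000 popcount=3 -> skip
r=57=111001 popcount=4 -> KEEP
r=58=111010 popcount=4 -> KEEP
r=59=111011 popcount=5 -> skip
r=60=111100 popcount=4 -> KEEP
r=61=111101 popcount=5 -> skip
r=62=111110 popcount=5 -> skip
r=63=111111 popcount=6 -> skip
r=64=1000000 popcount=1 -> skip
r=65=1000001 popcount=2 -> skip
r=66=1000010 popcount=2 -> skip
r=67=1000011 popcount=3 -> skip
r=68=1000100 popcount=2 -> skip
r=69=1000101 popcount=3 -> skip
r=70=1000110 popcount=3 -> skip
r=71=1000111 popcount=4 -> KEEP
r=72=1001000 popcount=2 -> skip
r=73=1001001 popcount=3 -> skip
r=74=1001010 popcount=3 -> skip
r=75=1001011 popcount=4 -> KEEP
r=76=1001100 popcount=3 -> skip
r=77=1001101 popcount=4 -> KEEP
r=78=1001110 popcount=4 -> KEEP
r=79=1001111 popcount=5 -> skip
r=80=1010000 popcount=2 -> skip
r=81=1010001 popcount=3 -> skip
r=82=1010010 popcount=3 -> skip
r=83=1010011 popcount=4 -> KEEP
r=84=1010100 popcount=3 -> skip
r=85=1010101 popcount=4 -> KEEP
Kept rows: 43 45 46 51 53 54 57 58 60 71 75 77 78 83 85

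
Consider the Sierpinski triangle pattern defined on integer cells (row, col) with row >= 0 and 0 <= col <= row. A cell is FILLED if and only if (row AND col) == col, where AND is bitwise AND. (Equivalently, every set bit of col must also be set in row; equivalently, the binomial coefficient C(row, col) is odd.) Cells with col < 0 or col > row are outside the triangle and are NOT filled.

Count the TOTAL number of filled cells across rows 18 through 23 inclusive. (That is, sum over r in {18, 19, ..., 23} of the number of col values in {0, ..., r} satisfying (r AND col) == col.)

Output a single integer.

r18=10010 pc2: +4 =4
r19=10011 pc3: +8 =12
r20=10100 pc2: +4 =16
r21=10101 pc3: +8 =24
r22=10110 pc3: +8 =32
r23=10111 pc4: +16 =48

Answer: 48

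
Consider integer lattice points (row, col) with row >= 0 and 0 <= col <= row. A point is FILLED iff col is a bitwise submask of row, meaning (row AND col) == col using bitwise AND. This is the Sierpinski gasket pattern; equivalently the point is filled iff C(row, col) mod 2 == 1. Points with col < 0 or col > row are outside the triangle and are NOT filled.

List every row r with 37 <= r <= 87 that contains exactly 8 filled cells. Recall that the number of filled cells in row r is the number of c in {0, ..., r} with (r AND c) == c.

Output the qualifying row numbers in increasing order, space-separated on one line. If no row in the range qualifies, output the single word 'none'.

Row r has 2^popcount(r) filled cells, so we need popcount(r) = log2(8) = 3.
Scan r = 37..87 and keep those with exactly 3 one-bits:
r=37=100101 popcount=3 -> KEEP
r=38=100110 popcount=3 -> KEEP
r=39=100111 popcount=4 -> skip
r=40=101000 popcount=2 -> skip
r=41=101001 popcount=3 -> KEEP
r=42=101010 popcount=3 -> KEEP
r=43=101011 popcount=4 -> skip
r=44=101100 popcount=3 -> KEEP
r=45=101101 popcount=4 -> skip
r=46=101110 popcount=4 -> skip
r=47=101111 popcount=5 -> skip
r=48=110000 popcount=2 -> skip
r=49=110001 popcount=3 -> KEEP
r=50=110010 popcount=3 -> KEEP
r=51=110011 popcount=4 -> skip
r=52=110100 popcount=3 -> KEEP
r=53=110101 popcount=4 -> skip
r=54=110110 popcount=4 -> skip
r=55=110111 popcount=5 -> skip
r=56=111000 popcount=3 -> KEEP
r=57=111001 popcount=4 -> skip
r=58=111010 popcount=4 -> skip
r=59=111011 popcount=5 -> skip
r=60=111100 popcount=4 -> skip
r=61=111101 popcount=5 -> skip
r=62=111110 popcount=5 -> skip
r=63=111111 popcount=6 -> skip
r=64=1000000 popcount=1 -> skip
r=65=1000001 popcount=2 -> skip
r=66=1000010 popcount=2 -> skip
r=67=1000011 popcount=3 -> KEEP
r=68=1000100 popcount=2 -> skip
r=69=1000101 popcount=3 -> KEEP
r=70=1000110 popcount=3 -> KEEP
r=71=1000111 popcount=4 -> skip
r=72=1001000 popcount=2 -> skip
r=73=1001001 popcount=3 -> KEEP
r=74=1001010 popcount=3 -> KEEP
r=75=1001011 popcount=4 -> skip
r=76=1001100 popcount=3 -> KEEP
r=77=1001101 popcount=4 -> skip
r=78=1001110 popcount=4 -> skip
r=79=1001111 popcount=5 -> skip
r=80=1010000 popcount=2 -> skip
r=81=1010001 popcount=3 -> KEEP
r=82=1010010 popcount=3 -> KEEP
r=83=1010011 popcount=4 -> skip
r=84=1010100 popcount=3 -> KEEP
r=85=1010101 popcount=4 -> skip
r=86=1010110 popcount=4 -> skip
r=87=1010111 popcount=5 -> skip
Kept rows: 37 38 41 42 44 49 50 52 56 67 69 70 73 74 76 81 82 84

Answer: 37 38 41 42 44 49 50 52 56 67 69 70 73 74 76 81 82 84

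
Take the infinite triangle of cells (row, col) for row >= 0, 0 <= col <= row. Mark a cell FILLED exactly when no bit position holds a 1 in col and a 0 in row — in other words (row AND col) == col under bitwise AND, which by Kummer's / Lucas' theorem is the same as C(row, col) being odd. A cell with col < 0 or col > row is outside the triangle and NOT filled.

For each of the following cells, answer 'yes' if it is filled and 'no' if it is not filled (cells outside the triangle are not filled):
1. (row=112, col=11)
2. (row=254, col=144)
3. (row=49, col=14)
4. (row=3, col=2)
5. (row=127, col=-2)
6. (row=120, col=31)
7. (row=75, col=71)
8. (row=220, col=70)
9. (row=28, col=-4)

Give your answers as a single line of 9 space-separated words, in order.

Answer: no yes no yes no no no no no

Derivation:
(112,11): row=0b1110000, col=0b1011, row AND col = 0b0 = 0; 0 != 11 -> empty
(254,144): row=0b11111110, col=0b10010000, row AND col = 0b10010000 = 144; 144 == 144 -> filled
(49,14): row=0b110001, col=0b1110, row AND col = 0b0 = 0; 0 != 14 -> empty
(3,2): row=0b11, col=0b10, row AND col = 0b10 = 2; 2 == 2 -> filled
(127,-2): col outside [0, 127] -> not filled
(120,31): row=0b1111000, col=0b11111, row AND col = 0b11000 = 24; 24 != 31 -> empty
(75,71): row=0b1001011, col=0b1000111, row AND col = 0b1000011 = 67; 67 != 71 -> empty
(220,70): row=0b11011100, col=0b1000110, row AND col = 0b1000100 = 68; 68 != 70 -> empty
(28,-4): col outside [0, 28] -> not filled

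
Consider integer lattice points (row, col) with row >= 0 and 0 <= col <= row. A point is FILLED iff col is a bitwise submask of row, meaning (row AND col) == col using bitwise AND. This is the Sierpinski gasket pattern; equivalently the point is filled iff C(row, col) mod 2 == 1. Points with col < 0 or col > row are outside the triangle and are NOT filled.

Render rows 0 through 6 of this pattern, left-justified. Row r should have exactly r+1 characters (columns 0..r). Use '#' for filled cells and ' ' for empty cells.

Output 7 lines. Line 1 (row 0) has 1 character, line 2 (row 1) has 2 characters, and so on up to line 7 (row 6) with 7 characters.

Answer: #
##
# #
####
#   #
##  ##
# # # #

Derivation:
r0=0: #
r1=1: ##
r2=10: # #
r3=11: ####
r4=100: #   #
r5=101: ##  ##
r6=110: # # # #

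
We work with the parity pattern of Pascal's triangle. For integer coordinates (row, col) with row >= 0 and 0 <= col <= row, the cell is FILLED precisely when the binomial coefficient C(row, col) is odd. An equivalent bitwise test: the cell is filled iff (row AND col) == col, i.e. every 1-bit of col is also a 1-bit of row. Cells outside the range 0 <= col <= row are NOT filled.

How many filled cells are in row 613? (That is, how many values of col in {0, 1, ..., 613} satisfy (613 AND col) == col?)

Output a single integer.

Answer: 32

Derivation:
613 in binary = 1001100101
popcount(613) = number of 1-bits in 1001100101 = 5
A col c satisfies (613 AND c) == c iff every set bit of c is also set in 613; each of the 5 set bits of 613 can independently be on or off in c.
count = 2^5 = 32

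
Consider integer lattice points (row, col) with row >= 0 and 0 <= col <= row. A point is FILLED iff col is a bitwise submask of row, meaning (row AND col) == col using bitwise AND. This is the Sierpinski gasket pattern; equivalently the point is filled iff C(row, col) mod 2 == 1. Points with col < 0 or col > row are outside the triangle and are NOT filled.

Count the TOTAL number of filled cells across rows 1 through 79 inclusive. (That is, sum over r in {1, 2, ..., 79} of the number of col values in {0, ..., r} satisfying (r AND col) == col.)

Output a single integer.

Answer: 890

Derivation:
r1=1 pc1: +2 =2
r2=10 pc1: +2 =4
r3=11 pc2: +4 =8
r4=100 pc1: +2 =10
r5=101 pc2: +4 =14
r6=110 pc2: +4 =18
r7=111 pc3: +8 =26
r8=1000 pc1: +2 =28
r9=1001 pc2: +4 =32
r10=1010 pc2: +4 =36
r11=1011 pc3: +8 =44
r12=1100 pc2: +4 =48
r13=1101 pc3: +8 =56
r14=1110 pc3: +8 =64
r15=1111 pc4: +16 =80
r16=10000 pc1: +2 =82
r17=10001 pc2: +4 =86
r18=10010 pc2: +4 =90
r19=10011 pc3: +8 =98
r20=10100 pc2: +4 =102
r21=10101 pc3: +8 =110
r22=10110 pc3: +8 =118
r23=10111 pc4: +16 =134
r24=11000 pc2: +4 =138
r25=11001 pc3: +8 =146
r26=11010 pc3: +8 =154
r27=11011 pc4: +16 =170
r28=11100 pc3: +8 =178
r29=11101 pc4: +16 =194
r30=11110 pc4: +16 =210
r31=11111 pc5: +32 =242
r32=100000 pc1: +2 =244
r33=100001 pc2: +4 =248
r34=100010 pc2: +4 =252
r35=100011 pc3: +8 =260
r36=100100 pc2: +4 =264
r37=100101 pc3: +8 =272
r38=100110 pc3: +8 =280
r39=100111 pc4: +16 =296
r40=101000 pc2: +4 =300
r41=101001 pc3: +8 =308
r42=101010 pc3: +8 =316
r43=101011 pc4: +16 =332
r44=101100 pc3: +8 =340
r45=101101 pc4: +16 =356
r46=101110 pc4: +16 =372
r47=101111 pc5: +32 =404
r48=110000 pc2: +4 =408
r49=110001 pc3: +8 =416
r50=110010 pc3: +8 =424
r51=110011 pc4: +16 =440
r52=110100 pc3: +8 =448
r53=110101 pc4: +16 =464
r54=110110 pc4: +16 =480
r55=110111 pc5: +32 =512
r56=111000 pc3: +8 =520
r57=111001 pc4: +16 =536
r58=111010 pc4: +16 =552
r59=111011 pc5: +32 =584
r60=111100 pc4: +16 =600
r61=111101 pc5: +32 =632
r62=111110 pc5: +32 =664
r63=111111 pc6: +64 =728
r64=1000000 pc1: +2 =730
r65=1000001 pc2: +4 =734
r66=1000010 pc2: +4 =738
r67=1000011 pc3: +8 =746
r68=1000100 pc2: +4 =750
r69=1000101 pc3: +8 =758
r70=1000110 pc3: +8 =766
r71=1000111 pc4: +16 =782
r72=1001000 pc2: +4 =786
r73=1001001 pc3: +8 =794
r74=1001010 pc3: +8 =802
r75=1001011 pc4: +16 =818
r76=1001100 pc3: +8 =826
r77=1001101 pc4: +16 =842
r78=1001110 pc4: +16 =858
r79=1001111 pc5: +32 =890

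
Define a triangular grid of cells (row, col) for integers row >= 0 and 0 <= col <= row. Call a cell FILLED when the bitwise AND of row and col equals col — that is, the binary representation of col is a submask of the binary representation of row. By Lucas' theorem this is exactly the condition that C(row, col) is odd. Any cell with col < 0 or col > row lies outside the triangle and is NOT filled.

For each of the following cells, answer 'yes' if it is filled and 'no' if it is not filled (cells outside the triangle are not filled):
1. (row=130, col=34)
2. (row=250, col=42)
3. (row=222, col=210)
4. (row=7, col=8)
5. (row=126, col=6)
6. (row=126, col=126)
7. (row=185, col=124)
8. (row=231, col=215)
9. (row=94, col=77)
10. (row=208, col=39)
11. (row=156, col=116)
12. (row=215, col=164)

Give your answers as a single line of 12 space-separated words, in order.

Answer: no yes yes no yes yes no no no no no no

Derivation:
(130,34): row=0b10000010, col=0b100010, row AND col = 0b10 = 2; 2 != 34 -> empty
(250,42): row=0b11111010, col=0b101010, row AND col = 0b101010 = 42; 42 == 42 -> filled
(222,210): row=0b11011110, col=0b11010010, row AND col = 0b11010010 = 210; 210 == 210 -> filled
(7,8): col outside [0, 7] -> not filled
(126,6): row=0b1111110, col=0b110, row AND col = 0b110 = 6; 6 == 6 -> filled
(126,126): row=0b1111110, col=0b1111110, row AND col = 0b1111110 = 126; 126 == 126 -> filled
(185,124): row=0b10111001, col=0b1111100, row AND col = 0b111000 = 56; 56 != 124 -> empty
(231,215): row=0b11100111, col=0b11010111, row AND col = 0b11000111 = 199; 199 != 215 -> empty
(94,77): row=0b1011110, col=0b1001101, row AND col = 0b1001100 = 76; 76 != 77 -> empty
(208,39): row=0b11010000, col=0b100111, row AND col = 0b0 = 0; 0 != 39 -> empty
(156,116): row=0b10011100, col=0b1110100, row AND col = 0b10100 = 20; 20 != 116 -> empty
(215,164): row=0b11010111, col=0b10100100, row AND col = 0b10000100 = 132; 132 != 164 -> empty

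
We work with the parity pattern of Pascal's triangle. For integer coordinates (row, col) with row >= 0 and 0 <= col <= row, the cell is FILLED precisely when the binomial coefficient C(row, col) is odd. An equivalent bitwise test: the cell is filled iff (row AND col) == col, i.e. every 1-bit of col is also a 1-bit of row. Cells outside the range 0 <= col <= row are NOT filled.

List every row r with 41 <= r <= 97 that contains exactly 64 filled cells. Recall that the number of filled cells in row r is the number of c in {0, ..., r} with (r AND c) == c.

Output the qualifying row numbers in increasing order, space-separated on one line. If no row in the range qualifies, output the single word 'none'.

Row r has 2^popcount(r) filled cells, so we need popcount(r) = log2(64) = 6.
Scan r = 41..97 and keep those with exactly 6 one-bits:
r=41=101001 popcount=3 -> skip
r=42=101010 popcount=3 -> skip
r=43=101011 popcount=4 -> skip
r=44=101100 popcount=3 -> skip
r=45=101101 popcount=4 -> skip
r=46=101110 popcount=4 -> skip
r=47=101111 popcount=5 -> skip
r=48=110000 popcount=2 -> skip
r=49=110001 popcount=3 -> skip
r=50=110010 popcount=3 -> skip
r=51=110011 popcount=4 -> skip
r=52=110100 popcount=3 -> skip
r=53=110101 popcount=4 -> skip
r=54=110110 popcount=4 -> skip
r=55=110111 popcount=5 -> skip
r=56=111000 popcount=3 -> skip
r=57=111001 popcount=4 -> skip
r=58=111010 popcount=4 -> skip
r=59=111011 popcount=5 -> skip
r=60=111100 popcount=4 -> skip
r=61=111101 popcount=5 -> skip
r=62=111110 popcount=5 -> skip
r=63=111111 popcount=6 -> KEEP
r=64=1000000 popcount=1 -> skip
r=65=1000001 popcount=2 -> skip
r=66=1000010 popcount=2 -> skip
r=67=1000011 popcount=3 -> skip
r=68=1000100 popcount=2 -> skip
r=69=1000101 popcount=3 -> skip
r=70=1000110 popcount=3 -> skip
r=71=1000111 popcount=4 -> skip
r=72=1001000 popcount=2 -> skip
r=73=1001001 popcount=3 -> skip
r=74=1001010 popcount=3 -> skip
r=75=1001011 popcount=4 -> skip
r=76=1001100 popcount=3 -> skip
r=77=1001101 popcount=4 -> skip
r=78=1001110 popcount=4 -> skip
r=79=1001111 popcount=5 -> skip
r=80=1010000 popcount=2 -> skip
r=81=1010001 popcount=3 -> skip
r=82=1010010 popcount=3 -> skip
r=83=1010011 popcount=4 -> skip
r=84=1010100 popcount=3 -> skip
r=85=1010101 popcount=4 -> skip
r=86=1010110 popcount=4 -> skip
r=87=1010111 popcount=5 -> skip
r=88=1011000 popcount=3 -> skip
r=89=1011001 popcount=4 -> skip
r=90=1011010 popcount=4 -> skip
r=91=1011011 popcount=5 -> skip
r=92=1011100 popcount=4 -> skip
r=93=1011101 popcount=5 -> skip
r=94=1011110 popcount=5 -> skip
r=95=1011111 popcount=6 -> KEEP
r=96=1100000 popcount=2 -> skip
r=97=1100001 popcount=3 -> skip
Kept rows: 63 95

Answer: 63 95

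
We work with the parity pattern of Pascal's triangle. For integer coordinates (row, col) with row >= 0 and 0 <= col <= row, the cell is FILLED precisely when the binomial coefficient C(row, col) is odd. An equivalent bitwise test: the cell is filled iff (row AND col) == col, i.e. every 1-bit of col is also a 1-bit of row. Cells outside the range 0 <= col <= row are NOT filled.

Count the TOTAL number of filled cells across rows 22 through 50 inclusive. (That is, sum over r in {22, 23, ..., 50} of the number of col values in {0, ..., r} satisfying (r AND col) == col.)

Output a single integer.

Answer: 314

Derivation:
r22=10110 pc3: +8 =8
r23=10111 pc4: +16 =24
r24=11000 pc2: +4 =28
r25=11001 pc3: +8 =36
r26=11010 pc3: +8 =44
r27=11011 pc4: +16 =60
r28=11100 pc3: +8 =68
r29=11101 pc4: +16 =84
r30=11110 pc4: +16 =100
r31=11111 pc5: +32 =132
r32=100000 pc1: +2 =134
r33=100001 pc2: +4 =138
r34=100010 pc2: +4 =142
r35=100011 pc3: +8 =150
r36=100100 pc2: +4 =154
r37=100101 pc3: +8 =162
r38=100110 pc3: +8 =170
r39=100111 pc4: +16 =186
r40=101000 pc2: +4 =190
r41=101001 pc3: +8 =198
r42=101010 pc3: +8 =206
r43=101011 pc4: +16 =222
r44=101100 pc3: +8 =230
r45=101101 pc4: +16 =246
r46=101110 pc4: +16 =262
r47=101111 pc5: +32 =294
r48=110000 pc2: +4 =298
r49=110001 pc3: +8 =306
r50=110010 pc3: +8 =314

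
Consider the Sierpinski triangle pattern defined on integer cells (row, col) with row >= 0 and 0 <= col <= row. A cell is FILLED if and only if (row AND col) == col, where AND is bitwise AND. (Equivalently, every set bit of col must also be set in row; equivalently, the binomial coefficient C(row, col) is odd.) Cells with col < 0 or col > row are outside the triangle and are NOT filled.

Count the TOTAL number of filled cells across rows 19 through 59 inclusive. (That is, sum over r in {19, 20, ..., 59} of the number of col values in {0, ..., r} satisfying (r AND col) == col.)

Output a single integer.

Answer: 494

Derivation:
r19=10011 pc3: +8 =8
r20=10100 pc2: +4 =12
r21=10101 pc3: +8 =20
r22=10110 pc3: +8 =28
r23=10111 pc4: +16 =44
r24=11000 pc2: +4 =48
r25=11001 pc3: +8 =56
r26=11010 pc3: +8 =64
r27=11011 pc4: +16 =80
r28=11100 pc3: +8 =88
r29=11101 pc4: +16 =104
r30=11110 pc4: +16 =120
r31=11111 pc5: +32 =152
r32=100000 pc1: +2 =154
r33=100001 pc2: +4 =158
r34=100010 pc2: +4 =162
r35=100011 pc3: +8 =170
r36=100100 pc2: +4 =174
r37=100101 pc3: +8 =182
r38=100110 pc3: +8 =190
r39=100111 pc4: +16 =206
r40=101000 pc2: +4 =210
r41=101001 pc3: +8 =218
r42=101010 pc3: +8 =226
r43=101011 pc4: +16 =242
r44=101100 pc3: +8 =250
r45=101101 pc4: +16 =266
r46=101110 pc4: +16 =282
r47=101111 pc5: +32 =314
r48=110000 pc2: +4 =318
r49=110001 pc3: +8 =326
r50=110010 pc3: +8 =334
r51=110011 pc4: +16 =350
r52=110100 pc3: +8 =358
r53=110101 pc4: +16 =374
r54=110110 pc4: +16 =390
r55=110111 pc5: +32 =422
r56=111000 pc3: +8 =430
r57=111001 pc4: +16 =446
r58=111010 pc4: +16 =462
r59=111011 pc5: +32 =494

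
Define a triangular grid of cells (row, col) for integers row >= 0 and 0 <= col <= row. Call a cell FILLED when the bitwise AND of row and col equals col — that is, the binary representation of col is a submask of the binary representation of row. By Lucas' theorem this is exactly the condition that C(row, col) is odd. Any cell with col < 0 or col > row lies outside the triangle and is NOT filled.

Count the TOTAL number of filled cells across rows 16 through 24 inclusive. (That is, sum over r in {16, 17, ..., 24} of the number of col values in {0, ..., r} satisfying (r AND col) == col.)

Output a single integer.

Answer: 58

Derivation:
r16=10000 pc1: +2 =2
r17=10001 pc2: +4 =6
r18=10010 pc2: +4 =10
r19=10011 pc3: +8 =18
r20=10100 pc2: +4 =22
r21=10101 pc3: +8 =30
r22=10110 pc3: +8 =38
r23=10111 pc4: +16 =54
r24=11000 pc2: +4 =58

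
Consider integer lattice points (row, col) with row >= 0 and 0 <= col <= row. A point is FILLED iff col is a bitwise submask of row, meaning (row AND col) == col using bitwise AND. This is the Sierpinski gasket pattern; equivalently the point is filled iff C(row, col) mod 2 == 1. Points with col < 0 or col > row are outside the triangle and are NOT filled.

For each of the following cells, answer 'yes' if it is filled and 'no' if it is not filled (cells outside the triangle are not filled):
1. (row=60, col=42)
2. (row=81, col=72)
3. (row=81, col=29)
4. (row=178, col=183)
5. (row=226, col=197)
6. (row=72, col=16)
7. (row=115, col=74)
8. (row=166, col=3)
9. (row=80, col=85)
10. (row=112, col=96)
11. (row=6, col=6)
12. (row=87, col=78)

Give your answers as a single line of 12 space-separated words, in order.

Answer: no no no no no no no no no yes yes no

Derivation:
(60,42): row=0b111100, col=0b101010, row AND col = 0b101000 = 40; 40 != 42 -> empty
(81,72): row=0b1010001, col=0b1001000, row AND col = 0b1000000 = 64; 64 != 72 -> empty
(81,29): row=0b1010001, col=0b11101, row AND col = 0b10001 = 17; 17 != 29 -> empty
(178,183): col outside [0, 178] -> not filled
(226,197): row=0b11100010, col=0b11000101, row AND col = 0b11000000 = 192; 192 != 197 -> empty
(72,16): row=0b1001000, col=0b10000, row AND col = 0b0 = 0; 0 != 16 -> empty
(115,74): row=0b1110011, col=0b1001010, row AND col = 0b1000010 = 66; 66 != 74 -> empty
(166,3): row=0b10100110, col=0b11, row AND col = 0b10 = 2; 2 != 3 -> empty
(80,85): col outside [0, 80] -> not filled
(112,96): row=0b1110000, col=0b1100000, row AND col = 0b1100000 = 96; 96 == 96 -> filled
(6,6): row=0b110, col=0b110, row AND col = 0b110 = 6; 6 == 6 -> filled
(87,78): row=0b1010111, col=0b1001110, row AND col = 0b1000110 = 70; 70 != 78 -> empty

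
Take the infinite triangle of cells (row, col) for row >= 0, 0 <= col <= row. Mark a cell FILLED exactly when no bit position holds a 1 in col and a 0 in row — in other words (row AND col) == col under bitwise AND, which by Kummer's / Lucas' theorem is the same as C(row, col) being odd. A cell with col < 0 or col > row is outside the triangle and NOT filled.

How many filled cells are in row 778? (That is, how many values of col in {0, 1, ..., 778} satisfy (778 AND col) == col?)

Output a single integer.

Answer: 16

Derivation:
778 in binary = 1100001010
popcount(778) = number of 1-bits in 1100001010 = 4
A col c satisfies (778 AND c) == c iff every set bit of c is also set in 778; each of the 4 set bits of 778 can independently be on or off in c.
count = 2^4 = 16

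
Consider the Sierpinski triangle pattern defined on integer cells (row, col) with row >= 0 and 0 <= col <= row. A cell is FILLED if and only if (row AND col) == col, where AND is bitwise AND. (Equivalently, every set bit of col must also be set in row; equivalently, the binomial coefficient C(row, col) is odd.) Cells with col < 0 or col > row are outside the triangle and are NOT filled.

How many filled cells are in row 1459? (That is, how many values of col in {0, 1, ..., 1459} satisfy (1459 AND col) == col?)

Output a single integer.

1459 in binary = 10110110011
popcount(1459) = number of 1-bits in 10110110011 = 7
A col c satisfies (1459 AND c) == c iff every set bit of c is also set in 1459; each of the 7 set bits of 1459 can independently be on or off in c.
count = 2^7 = 128

Answer: 128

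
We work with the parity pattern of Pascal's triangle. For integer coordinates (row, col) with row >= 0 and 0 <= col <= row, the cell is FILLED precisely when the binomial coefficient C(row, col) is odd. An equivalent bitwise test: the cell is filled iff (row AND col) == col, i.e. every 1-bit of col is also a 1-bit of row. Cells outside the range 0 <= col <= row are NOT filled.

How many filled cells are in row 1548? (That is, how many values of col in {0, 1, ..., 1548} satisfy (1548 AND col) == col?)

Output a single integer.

1548 in binary = 11000001100
popcount(1548) = number of 1-bits in 11000001100 = 4
A col c satisfies (1548 AND c) == c iff every set bit of c is also set in 1548; each of the 4 set bits of 1548 can independently be on or off in c.
count = 2^4 = 16

Answer: 16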